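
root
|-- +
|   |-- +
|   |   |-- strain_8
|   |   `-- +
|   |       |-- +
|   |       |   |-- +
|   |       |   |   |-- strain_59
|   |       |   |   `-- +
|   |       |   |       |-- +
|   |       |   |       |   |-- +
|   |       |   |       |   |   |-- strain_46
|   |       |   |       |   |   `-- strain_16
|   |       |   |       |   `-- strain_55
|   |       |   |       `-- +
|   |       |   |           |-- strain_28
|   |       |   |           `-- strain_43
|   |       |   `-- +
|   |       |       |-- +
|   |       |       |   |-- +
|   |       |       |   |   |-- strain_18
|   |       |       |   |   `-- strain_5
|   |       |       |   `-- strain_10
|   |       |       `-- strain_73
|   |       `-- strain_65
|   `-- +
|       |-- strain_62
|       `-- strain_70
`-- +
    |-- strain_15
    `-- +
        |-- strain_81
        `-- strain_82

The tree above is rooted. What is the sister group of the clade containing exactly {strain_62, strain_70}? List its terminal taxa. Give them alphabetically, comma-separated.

The clade containing exactly {strain_62, strain_70} attaches to the tree at the node subtending ((strain_8,(((strain_59,(((strain_46,strain_16),strain_55),(strain_28,strain_43))),(((strain_18,strain_5),strain_10),strain_73)),strain_65)),(strain_62,strain_70)).
The other lineage descending from that same node — the sister group — is (strain_8,(((strain_59,(((strain_46,strain_16),strain_55),(strain_28,strain_43))),(((strain_18,strain_5),strain_10),strain_73)),strain_65)); its 12 tips in alphabetical order are the answer.

strain_10, strain_16, strain_18, strain_28, strain_43, strain_46, strain_5, strain_55, strain_59, strain_65, strain_73, strain_8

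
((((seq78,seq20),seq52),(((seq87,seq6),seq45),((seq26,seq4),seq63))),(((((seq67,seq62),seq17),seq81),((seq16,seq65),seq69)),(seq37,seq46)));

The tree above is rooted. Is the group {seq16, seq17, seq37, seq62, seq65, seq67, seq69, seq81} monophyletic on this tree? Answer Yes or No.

The MRCA of the listed taxa subtends (((((seq67,seq62),seq17),seq81),((seq16,seq65),seq69)),(seq37,seq46)).
That clade also contains seq46, which is not in the proposed group, so the group is not monophyletic.

No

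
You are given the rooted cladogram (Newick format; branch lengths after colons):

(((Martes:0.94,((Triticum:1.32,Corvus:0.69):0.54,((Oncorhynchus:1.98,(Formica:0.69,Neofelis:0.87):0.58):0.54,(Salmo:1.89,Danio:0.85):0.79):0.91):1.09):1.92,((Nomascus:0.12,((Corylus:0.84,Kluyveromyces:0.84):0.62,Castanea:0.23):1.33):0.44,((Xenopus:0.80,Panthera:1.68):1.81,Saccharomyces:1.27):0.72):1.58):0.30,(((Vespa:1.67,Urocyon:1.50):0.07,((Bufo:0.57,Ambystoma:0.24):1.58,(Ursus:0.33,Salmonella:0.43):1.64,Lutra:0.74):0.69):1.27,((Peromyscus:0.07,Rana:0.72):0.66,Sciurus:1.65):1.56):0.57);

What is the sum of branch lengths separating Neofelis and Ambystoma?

The path runs Neofelis → … → MRCA → … → Ambystoma; the MRCA is the root of the tree.
Branch lengths along that path: 0.87 + 0.58 + 0.54 + 0.91 + 1.09 + 1.92 + 0.30 + 0.57 + 1.27 + 0.69 + 1.58 + 0.24 = 10.56.

10.56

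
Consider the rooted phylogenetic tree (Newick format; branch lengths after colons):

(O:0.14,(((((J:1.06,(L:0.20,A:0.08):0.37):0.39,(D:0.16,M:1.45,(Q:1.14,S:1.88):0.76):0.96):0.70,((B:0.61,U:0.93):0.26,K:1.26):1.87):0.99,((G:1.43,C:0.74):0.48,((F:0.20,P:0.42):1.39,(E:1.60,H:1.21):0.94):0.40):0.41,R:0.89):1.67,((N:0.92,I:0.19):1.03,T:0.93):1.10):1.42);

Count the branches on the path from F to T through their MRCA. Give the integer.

7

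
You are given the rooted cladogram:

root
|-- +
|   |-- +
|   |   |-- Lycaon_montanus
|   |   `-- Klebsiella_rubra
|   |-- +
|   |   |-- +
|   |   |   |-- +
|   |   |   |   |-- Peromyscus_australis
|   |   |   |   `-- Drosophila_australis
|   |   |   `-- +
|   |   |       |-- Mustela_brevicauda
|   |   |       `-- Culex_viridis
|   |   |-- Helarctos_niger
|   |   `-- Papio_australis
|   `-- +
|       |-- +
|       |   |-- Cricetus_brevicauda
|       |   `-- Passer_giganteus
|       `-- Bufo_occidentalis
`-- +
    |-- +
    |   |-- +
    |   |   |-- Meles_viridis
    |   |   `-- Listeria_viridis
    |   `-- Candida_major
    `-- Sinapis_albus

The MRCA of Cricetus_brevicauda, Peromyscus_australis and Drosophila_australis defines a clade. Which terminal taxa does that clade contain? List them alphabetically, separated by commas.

Tracing Cricetus_brevicauda: it sits inside (Cricetus_brevicauda,Passer_giganteus).
Tracing Peromyscus_australis: it sits inside (Peromyscus_australis,Drosophila_australis).
Tracing Drosophila_australis: it sits inside (Peromyscus_australis,Drosophila_australis).
The smallest clade enclosing all 3 is ((Lycaon_montanus,Klebsiella_rubra),(((Peromyscus_australis,Drosophila_australis),(Mustela_brevicauda,Culex_viridis)),Helarctos_niger,Papio_australis),((Cricetus_brevicauda,Passer_giganteus),Bufo_occidentalis)); the answer is its 11 terminal taxa in alphabetical order.

Bufo_occidentalis, Cricetus_brevicauda, Culex_viridis, Drosophila_australis, Helarctos_niger, Klebsiella_rubra, Lycaon_montanus, Mustela_brevicauda, Papio_australis, Passer_giganteus, Peromyscus_australis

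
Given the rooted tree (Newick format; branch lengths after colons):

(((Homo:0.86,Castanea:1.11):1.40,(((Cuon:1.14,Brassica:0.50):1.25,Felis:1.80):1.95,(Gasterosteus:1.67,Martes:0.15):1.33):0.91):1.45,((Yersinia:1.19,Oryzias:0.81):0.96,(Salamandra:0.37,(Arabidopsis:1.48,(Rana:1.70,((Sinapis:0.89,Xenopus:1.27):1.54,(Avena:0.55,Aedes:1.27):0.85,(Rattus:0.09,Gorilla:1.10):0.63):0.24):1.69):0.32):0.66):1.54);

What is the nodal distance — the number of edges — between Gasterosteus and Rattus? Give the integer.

11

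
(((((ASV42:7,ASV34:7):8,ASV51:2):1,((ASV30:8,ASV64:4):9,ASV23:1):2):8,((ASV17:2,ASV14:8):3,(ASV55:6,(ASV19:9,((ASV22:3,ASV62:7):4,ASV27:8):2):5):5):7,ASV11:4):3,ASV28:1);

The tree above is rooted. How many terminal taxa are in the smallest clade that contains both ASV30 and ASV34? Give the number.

6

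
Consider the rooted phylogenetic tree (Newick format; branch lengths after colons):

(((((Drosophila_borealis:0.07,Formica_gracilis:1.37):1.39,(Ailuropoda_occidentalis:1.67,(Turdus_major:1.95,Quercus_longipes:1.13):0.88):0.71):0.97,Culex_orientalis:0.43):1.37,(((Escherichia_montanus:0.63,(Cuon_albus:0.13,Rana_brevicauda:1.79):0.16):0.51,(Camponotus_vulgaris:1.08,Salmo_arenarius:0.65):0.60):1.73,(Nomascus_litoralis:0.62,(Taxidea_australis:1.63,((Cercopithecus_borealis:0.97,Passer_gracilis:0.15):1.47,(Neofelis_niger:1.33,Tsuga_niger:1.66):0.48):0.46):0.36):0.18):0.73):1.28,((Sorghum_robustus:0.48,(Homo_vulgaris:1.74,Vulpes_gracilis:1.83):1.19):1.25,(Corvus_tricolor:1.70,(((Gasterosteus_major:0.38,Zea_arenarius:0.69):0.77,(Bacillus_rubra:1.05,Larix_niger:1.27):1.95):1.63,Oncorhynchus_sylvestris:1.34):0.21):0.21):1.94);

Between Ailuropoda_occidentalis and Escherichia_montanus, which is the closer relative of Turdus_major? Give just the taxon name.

The MRCA of Turdus_major and Ailuropoda_occidentalis subtends (Ailuropoda_occidentalis,(Turdus_major,Quercus_longipes)) (3 taxa).
The MRCA of Turdus_major and Escherichia_montanus subtends ((((Drosophila_borealis,Formica_gracilis),(Ailuropoda_occidentalis,(Turdus_major,Quercus_longipes))),Culex_orientalis),(((Escherichia_montanus,(Cuon_albus,Rana_brevicauda)),(Camponotus_vulgaris,Salmo_arenarius)),(Nomascus_litoralis,(Taxidea_australis,((Cercopithecus_borealis,Passer_gracilis),(Neofelis_niger,Tsuga_niger)))))) (17 taxa).
The first is nested inside the second, so Turdus_major shares a more recent common ancestor with Ailuropoda_occidentalis.

Ailuropoda_occidentalis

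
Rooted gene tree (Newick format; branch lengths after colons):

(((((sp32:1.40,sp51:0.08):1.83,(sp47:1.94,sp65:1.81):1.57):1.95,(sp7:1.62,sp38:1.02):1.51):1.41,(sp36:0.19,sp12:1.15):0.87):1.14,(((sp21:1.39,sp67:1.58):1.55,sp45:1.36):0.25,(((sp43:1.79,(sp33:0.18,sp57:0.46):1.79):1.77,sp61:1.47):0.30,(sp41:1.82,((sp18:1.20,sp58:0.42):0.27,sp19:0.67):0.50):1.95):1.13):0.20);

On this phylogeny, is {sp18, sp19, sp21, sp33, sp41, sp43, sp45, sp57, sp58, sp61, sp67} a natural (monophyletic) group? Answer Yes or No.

Yes

The most recent common ancestor of these taxa subtends (((sp21,sp67),sp45),(((sp43,(sp33,sp57)),sp61),(sp41,((sp18,sp58),sp19)))).
That clade has exactly 11 tips — every listed taxon and nothing else — so the group is monophyletic.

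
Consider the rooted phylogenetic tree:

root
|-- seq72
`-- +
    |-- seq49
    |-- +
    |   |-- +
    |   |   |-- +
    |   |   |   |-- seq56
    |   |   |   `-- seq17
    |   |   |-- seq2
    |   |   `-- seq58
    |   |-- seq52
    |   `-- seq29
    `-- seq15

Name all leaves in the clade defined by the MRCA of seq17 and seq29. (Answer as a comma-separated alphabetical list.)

seq17, seq2, seq29, seq52, seq56, seq58

Tracing seq17: it sits inside (seq56,seq17).
Tracing seq29: it sits inside (((seq56,seq17),seq2,seq58),seq52,seq29).
The smallest clade enclosing both is (((seq56,seq17),seq2,seq58),seq52,seq29); the answer is its 6 terminal taxa in alphabetical order.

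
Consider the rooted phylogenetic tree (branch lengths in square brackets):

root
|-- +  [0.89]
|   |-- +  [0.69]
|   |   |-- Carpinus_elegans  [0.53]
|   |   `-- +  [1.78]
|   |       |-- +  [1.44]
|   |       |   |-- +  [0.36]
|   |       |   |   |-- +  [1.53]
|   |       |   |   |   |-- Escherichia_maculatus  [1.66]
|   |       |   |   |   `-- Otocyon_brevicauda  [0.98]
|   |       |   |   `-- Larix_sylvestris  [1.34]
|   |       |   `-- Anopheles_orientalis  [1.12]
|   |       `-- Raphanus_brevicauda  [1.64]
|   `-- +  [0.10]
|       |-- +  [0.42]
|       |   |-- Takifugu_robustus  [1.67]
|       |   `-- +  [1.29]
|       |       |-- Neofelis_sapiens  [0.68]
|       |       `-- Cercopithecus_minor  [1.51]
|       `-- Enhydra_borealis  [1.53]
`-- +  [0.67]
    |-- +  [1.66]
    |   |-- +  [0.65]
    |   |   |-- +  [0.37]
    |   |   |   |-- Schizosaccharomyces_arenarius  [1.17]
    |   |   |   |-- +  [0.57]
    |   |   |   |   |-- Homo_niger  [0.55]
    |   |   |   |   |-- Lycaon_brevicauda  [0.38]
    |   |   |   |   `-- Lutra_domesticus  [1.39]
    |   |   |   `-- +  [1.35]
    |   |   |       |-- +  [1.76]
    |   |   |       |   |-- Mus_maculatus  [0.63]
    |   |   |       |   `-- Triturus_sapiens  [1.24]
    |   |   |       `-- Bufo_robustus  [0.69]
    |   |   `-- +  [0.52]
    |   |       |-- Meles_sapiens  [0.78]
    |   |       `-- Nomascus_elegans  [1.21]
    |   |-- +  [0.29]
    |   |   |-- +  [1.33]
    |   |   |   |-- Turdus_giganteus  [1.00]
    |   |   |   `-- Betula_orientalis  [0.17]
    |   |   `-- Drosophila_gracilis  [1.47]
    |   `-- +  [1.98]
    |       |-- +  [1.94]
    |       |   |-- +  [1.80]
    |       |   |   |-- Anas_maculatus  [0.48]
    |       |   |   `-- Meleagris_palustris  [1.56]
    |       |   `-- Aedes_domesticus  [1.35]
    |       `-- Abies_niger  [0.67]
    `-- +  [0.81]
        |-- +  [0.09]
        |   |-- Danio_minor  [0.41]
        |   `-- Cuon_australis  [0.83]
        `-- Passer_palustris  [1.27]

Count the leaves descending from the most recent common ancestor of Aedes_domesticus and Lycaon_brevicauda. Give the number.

The MRCA of Aedes_domesticus and Lycaon_brevicauda is the node subtending (((Schizosaccharomyces_arenarius,(Homo_niger,Lycaon_brevicauda,Lutra_domesticus),((Mus_maculatus,Triturus_sapiens),Bufo_robustus)),(Meles_sapiens,Nomascus_elegans)),((Turdus_giganteus,Betula_orientalis),Drosophila_gracilis),(((Anas_maculatus,Meleagris_palustris),Aedes_domesticus),Abies_niger)).
That clade contains 16 terminal taxa: Abies_niger, Aedes_domesticus, Anas_maculatus, Betula_orientalis, Bufo_robustus, Drosophila_gracilis, Homo_niger, Lutra_domesticus, Lycaon_brevicauda, Meleagris_palustris, Meles_sapiens, Mus_maculatus, Nomascus_elegans, Schizosaccharomyces_arenarius, Triturus_sapiens, Turdus_giganteus.

16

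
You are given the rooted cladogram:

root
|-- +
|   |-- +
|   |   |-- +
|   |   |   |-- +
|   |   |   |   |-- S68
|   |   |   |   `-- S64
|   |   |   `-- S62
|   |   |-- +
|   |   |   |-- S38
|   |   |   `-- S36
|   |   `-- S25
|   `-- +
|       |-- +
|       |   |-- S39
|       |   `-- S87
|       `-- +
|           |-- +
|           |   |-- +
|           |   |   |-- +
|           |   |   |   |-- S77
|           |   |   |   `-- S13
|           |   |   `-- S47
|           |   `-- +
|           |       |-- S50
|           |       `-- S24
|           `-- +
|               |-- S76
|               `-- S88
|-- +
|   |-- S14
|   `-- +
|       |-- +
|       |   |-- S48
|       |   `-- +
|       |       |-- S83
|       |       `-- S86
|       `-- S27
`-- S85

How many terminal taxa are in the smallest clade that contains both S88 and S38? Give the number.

15

The MRCA of S88 and S38 is the node subtending ((((S68,S64),S62),(S38,S36),S25),((S39,S87),((((S77,S13),S47),(S50,S24)),(S76,S88)))).
That clade contains 15 terminal taxa: S13, S24, S25, S36, S38, S39, S47, S50, S62, S64, S68, S76, S77, S87, S88.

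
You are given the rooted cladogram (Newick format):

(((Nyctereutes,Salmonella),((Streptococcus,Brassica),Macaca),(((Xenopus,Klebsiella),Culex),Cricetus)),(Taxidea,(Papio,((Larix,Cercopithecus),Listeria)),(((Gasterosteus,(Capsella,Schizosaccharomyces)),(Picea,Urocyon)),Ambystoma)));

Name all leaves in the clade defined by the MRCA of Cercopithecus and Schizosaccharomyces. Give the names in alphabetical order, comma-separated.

Tracing Cercopithecus: it sits inside (Larix,Cercopithecus).
Tracing Schizosaccharomyces: it sits inside (Capsella,Schizosaccharomyces).
The smallest clade enclosing both is (Taxidea,(Papio,((Larix,Cercopithecus),Listeria)),(((Gasterosteus,(Capsella,Schizosaccharomyces)),(Picea,Urocyon)),Ambystoma)); the answer is its 11 terminal taxa in alphabetical order.

Ambystoma, Capsella, Cercopithecus, Gasterosteus, Larix, Listeria, Papio, Picea, Schizosaccharomyces, Taxidea, Urocyon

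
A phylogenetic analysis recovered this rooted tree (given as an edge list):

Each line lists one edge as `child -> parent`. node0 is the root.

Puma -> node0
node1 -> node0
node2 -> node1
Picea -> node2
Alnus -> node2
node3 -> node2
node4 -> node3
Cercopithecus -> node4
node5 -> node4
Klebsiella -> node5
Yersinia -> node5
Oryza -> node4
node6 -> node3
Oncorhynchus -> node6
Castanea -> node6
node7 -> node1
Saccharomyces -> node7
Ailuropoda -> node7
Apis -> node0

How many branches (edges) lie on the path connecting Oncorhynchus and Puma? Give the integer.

6

The MRCA of Oncorhynchus and Puma is the root of the tree.
From Oncorhynchus up to that node: 5 branches. From Puma up to the same node: 1 branch. Total: 5 + 1 = 6.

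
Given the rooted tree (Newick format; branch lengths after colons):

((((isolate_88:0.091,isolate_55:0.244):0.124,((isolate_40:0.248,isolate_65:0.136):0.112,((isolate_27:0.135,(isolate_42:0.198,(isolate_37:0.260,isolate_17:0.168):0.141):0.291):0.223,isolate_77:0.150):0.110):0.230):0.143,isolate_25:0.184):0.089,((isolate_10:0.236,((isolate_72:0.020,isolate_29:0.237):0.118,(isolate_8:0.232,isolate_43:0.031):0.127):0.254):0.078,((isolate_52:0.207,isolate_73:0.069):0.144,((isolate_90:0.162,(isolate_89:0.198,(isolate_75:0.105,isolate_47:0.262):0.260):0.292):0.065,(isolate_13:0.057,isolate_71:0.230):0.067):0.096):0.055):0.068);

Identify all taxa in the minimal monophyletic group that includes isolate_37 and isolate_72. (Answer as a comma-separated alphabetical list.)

Tracing isolate_37: it sits inside (isolate_37,isolate_17).
Tracing isolate_72: it sits inside (isolate_72,isolate_29).
The smallest clade enclosing both is the whole tree (their MRCA is the root), so the answer is all 23 tips in alphabetical order.

isolate_10, isolate_13, isolate_17, isolate_25, isolate_27, isolate_29, isolate_37, isolate_40, isolate_42, isolate_43, isolate_47, isolate_52, isolate_55, isolate_65, isolate_71, isolate_72, isolate_73, isolate_75, isolate_77, isolate_8, isolate_88, isolate_89, isolate_90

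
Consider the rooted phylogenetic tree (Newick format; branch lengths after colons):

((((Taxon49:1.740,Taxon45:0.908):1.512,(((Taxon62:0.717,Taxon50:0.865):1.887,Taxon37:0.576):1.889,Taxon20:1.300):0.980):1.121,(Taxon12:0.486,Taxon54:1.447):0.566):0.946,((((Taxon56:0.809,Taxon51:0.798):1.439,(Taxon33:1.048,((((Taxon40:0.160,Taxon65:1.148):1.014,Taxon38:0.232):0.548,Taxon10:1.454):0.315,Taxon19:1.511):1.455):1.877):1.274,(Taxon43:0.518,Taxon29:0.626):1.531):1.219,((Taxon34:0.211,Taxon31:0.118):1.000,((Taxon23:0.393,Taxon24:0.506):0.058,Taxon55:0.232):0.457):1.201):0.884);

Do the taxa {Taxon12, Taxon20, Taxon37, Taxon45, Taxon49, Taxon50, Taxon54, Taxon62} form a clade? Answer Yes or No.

Yes

The most recent common ancestor of these taxa subtends (((Taxon49,Taxon45),(((Taxon62,Taxon50),Taxon37),Taxon20)),(Taxon12,Taxon54)).
That clade has exactly 8 tips — every listed taxon and nothing else — so the group is monophyletic.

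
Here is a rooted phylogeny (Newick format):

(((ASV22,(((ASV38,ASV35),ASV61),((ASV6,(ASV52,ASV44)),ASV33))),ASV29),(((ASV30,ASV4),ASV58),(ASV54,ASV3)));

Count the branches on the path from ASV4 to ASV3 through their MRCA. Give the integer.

5

The MRCA of ASV4 and ASV3 is the node subtending (((ASV30,ASV4),ASV58),(ASV54,ASV3)).
From ASV4 up to that node: 3 branches. From ASV3 up to the same node: 2 branches. Total: 3 + 2 = 5.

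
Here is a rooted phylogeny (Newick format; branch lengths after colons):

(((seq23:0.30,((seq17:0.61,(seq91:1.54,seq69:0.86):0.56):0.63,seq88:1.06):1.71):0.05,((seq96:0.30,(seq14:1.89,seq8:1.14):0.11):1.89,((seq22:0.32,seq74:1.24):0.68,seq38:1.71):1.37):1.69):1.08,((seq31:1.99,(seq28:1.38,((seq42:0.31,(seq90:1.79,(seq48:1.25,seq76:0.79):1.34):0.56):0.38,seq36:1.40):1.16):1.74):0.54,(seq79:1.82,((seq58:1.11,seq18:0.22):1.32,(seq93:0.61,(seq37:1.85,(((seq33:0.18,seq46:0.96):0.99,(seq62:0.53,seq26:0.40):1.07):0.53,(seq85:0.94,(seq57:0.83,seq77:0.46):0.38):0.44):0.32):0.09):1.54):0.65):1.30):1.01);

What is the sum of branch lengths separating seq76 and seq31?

The path runs seq76 → … → MRCA → … → seq31; the MRCA is the node subtending (seq31,(seq28,((seq42,(seq90,(seq48,seq76))),seq36))).
Branch lengths along that path: 0.79 + 1.34 + 0.56 + 0.38 + 1.16 + 1.74 + 1.99 = 7.96.

7.96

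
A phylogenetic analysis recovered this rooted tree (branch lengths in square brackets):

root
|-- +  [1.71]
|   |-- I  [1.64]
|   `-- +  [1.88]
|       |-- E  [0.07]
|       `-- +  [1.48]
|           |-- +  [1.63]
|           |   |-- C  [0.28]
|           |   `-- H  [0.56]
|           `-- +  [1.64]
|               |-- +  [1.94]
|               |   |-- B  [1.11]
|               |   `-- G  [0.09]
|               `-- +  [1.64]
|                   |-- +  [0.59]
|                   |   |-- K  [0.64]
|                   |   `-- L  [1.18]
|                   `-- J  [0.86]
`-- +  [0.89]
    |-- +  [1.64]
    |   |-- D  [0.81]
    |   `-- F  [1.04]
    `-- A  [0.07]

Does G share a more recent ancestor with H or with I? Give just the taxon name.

The MRCA of G and H subtends ((C,H),((B,G),((K,L),J))) (7 taxa).
The MRCA of G and I subtends (I,(E,((C,H),((B,G),((K,L),J))))) (9 taxa).
The first is nested inside the second, so G shares a more recent common ancestor with H.

H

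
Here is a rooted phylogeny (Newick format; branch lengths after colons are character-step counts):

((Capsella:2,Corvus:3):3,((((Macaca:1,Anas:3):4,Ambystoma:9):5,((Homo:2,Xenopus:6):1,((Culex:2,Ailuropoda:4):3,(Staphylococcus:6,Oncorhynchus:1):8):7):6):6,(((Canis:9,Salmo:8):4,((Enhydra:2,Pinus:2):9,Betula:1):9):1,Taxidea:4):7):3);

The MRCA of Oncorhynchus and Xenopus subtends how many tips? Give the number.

The MRCA of Oncorhynchus and Xenopus is the node subtending ((Homo,Xenopus),((Culex,Ailuropoda),(Staphylococcus,Oncorhynchus))).
That clade contains 6 terminal taxa: Ailuropoda, Culex, Homo, Oncorhynchus, Staphylococcus, Xenopus.

6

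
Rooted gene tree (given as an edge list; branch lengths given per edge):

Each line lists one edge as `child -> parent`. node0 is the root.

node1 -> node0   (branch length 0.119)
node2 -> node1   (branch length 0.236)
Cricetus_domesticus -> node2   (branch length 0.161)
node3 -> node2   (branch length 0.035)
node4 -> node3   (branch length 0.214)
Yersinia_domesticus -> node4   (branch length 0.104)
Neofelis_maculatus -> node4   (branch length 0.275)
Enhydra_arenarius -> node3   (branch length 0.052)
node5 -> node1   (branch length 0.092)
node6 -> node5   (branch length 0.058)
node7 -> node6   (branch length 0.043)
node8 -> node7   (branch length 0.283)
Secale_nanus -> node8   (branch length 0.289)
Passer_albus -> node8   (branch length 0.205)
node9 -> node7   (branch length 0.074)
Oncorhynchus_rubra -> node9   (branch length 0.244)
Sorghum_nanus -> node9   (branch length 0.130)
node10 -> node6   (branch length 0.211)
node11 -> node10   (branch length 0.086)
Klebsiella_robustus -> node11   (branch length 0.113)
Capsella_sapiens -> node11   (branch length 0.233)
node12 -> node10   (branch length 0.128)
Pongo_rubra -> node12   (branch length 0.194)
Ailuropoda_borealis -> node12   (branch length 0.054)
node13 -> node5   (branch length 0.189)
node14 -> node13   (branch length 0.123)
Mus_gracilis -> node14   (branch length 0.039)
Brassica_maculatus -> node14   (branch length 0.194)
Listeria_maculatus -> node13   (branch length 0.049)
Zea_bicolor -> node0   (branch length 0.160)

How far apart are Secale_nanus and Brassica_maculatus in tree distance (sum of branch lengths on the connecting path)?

1.179

The path runs Secale_nanus → … → MRCA → … → Brassica_maculatus; the MRCA is the node subtending ((((Secale_nanus,Passer_albus),(Oncorhynchus_rubra,Sorghum_nanus)),((Klebsiella_robustus,Capsella_sapiens),(Pongo_rubra,Ailuropoda_borealis))),((Mus_gracilis,Brassica_maculatus),Listeria_maculatus)).
Branch lengths along that path: 0.289 + 0.283 + 0.043 + 0.058 + 0.189 + 0.123 + 0.194 = 1.179.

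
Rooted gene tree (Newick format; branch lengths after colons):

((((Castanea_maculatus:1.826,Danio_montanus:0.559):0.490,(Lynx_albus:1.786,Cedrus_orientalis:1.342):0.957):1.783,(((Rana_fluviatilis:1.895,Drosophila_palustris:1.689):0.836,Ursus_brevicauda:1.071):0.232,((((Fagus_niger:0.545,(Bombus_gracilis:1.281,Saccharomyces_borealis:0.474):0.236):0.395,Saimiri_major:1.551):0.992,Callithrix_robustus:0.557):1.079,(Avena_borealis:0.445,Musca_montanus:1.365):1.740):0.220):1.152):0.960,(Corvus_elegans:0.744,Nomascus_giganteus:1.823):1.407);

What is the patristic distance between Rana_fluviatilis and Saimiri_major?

The path runs Rana_fluviatilis → … → MRCA → … → Saimiri_major; the MRCA is the node subtending (((Rana_fluviatilis,Drosophila_palustris),Ursus_brevicauda),((((Fagus_niger,(Bombus_gracilis,Saccharomyces_borealis)),Saimiri_major),Callithrix_robustus),(Avena_borealis,Musca_montanus))).
Branch lengths along that path: 1.895 + 0.836 + 0.232 + 0.220 + 1.079 + 0.992 + 1.551 = 6.805.

6.805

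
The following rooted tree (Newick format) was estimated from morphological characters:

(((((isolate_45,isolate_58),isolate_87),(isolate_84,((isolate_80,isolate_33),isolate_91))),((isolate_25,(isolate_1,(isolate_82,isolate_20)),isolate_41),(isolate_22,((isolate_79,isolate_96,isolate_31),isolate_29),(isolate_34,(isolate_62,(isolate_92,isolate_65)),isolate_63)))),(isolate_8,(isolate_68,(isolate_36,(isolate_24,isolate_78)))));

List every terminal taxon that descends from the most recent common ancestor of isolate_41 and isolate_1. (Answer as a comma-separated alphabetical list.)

Tracing isolate_41: it sits inside (isolate_25,(isolate_1,(isolate_82,isolate_20)),isolate_41).
Tracing isolate_1: it sits inside (isolate_1,(isolate_82,isolate_20)).
The smallest clade enclosing both is (isolate_25,(isolate_1,(isolate_82,isolate_20)),isolate_41); the answer is its 5 terminal taxa in alphabetical order.

isolate_1, isolate_20, isolate_25, isolate_41, isolate_82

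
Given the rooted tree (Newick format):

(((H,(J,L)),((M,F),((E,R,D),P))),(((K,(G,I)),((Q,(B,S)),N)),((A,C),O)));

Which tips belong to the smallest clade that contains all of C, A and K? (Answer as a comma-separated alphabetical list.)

A, B, C, G, I, K, N, O, Q, S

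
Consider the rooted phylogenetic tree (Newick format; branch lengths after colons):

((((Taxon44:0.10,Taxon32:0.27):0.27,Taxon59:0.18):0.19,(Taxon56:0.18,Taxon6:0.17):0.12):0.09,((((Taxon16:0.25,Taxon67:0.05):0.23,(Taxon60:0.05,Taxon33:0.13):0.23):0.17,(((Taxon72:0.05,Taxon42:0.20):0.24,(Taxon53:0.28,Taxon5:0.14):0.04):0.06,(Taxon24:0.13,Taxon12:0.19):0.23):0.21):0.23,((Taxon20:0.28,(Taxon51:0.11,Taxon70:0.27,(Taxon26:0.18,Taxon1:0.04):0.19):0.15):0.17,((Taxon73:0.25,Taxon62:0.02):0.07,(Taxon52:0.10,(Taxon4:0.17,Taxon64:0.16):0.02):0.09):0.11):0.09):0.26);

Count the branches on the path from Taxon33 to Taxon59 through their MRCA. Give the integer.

8

The MRCA of Taxon33 and Taxon59 is the root of the tree.
From Taxon33 up to that node: 5 branches. From Taxon59 up to the same node: 3 branches. Total: 5 + 3 = 8.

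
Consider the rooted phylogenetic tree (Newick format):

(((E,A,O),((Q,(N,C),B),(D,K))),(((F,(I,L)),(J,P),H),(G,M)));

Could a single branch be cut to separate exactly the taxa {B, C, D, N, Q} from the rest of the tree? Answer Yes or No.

No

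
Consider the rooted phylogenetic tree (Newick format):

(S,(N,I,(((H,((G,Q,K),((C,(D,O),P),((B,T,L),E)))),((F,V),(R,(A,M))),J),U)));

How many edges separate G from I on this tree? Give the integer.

The MRCA of G and I is the node subtending (N,I,(((H,((G,Q,K),((C,(D,O),P),((B,T,L),E)))),((F,V),(R,(A,M))),J),U)).
From G up to that node: 6 branches. From I up to the same node: 1 branch. Total: 6 + 1 = 7.

7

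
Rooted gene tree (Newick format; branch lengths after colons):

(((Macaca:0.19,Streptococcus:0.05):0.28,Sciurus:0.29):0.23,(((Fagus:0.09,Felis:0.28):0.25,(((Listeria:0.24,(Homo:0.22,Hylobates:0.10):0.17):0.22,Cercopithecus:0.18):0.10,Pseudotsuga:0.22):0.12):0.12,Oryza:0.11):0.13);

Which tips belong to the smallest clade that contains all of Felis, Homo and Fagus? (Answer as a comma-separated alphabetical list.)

Tracing Felis: it sits inside (Fagus,Felis).
Tracing Homo: it sits inside (Homo,Hylobates).
Tracing Fagus: it sits inside (Fagus,Felis).
The smallest clade enclosing all 3 is ((Fagus,Felis),(((Listeria,(Homo,Hylobates)),Cercopithecus),Pseudotsuga)); the answer is its 7 terminal taxa in alphabetical order.

Cercopithecus, Fagus, Felis, Homo, Hylobates, Listeria, Pseudotsuga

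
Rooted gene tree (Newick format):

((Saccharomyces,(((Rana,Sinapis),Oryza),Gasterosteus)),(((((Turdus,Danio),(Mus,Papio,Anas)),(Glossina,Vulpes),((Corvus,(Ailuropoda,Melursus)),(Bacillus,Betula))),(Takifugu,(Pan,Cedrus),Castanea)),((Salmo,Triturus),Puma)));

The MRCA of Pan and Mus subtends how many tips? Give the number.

16

The MRCA of Pan and Mus is the node subtending ((((Turdus,Danio),(Mus,Papio,Anas)),(Glossina,Vulpes),((Corvus,(Ailuropoda,Melursus)),(Bacillus,Betula))),(Takifugu,(Pan,Cedrus),Castanea)).
That clade contains 16 terminal taxa: Ailuropoda, Anas, Bacillus, Betula, Castanea, Cedrus, Corvus, Danio, Glossina, Melursus, Mus, Pan, Papio, Takifugu, Turdus, Vulpes.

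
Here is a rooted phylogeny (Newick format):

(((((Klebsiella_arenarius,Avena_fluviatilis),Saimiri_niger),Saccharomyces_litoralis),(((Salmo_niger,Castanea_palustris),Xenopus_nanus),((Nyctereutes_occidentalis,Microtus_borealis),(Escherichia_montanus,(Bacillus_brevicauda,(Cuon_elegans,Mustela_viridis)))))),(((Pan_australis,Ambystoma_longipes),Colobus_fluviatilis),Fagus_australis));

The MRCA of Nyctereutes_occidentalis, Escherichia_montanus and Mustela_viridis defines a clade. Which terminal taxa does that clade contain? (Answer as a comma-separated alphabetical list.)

Bacillus_brevicauda, Cuon_elegans, Escherichia_montanus, Microtus_borealis, Mustela_viridis, Nyctereutes_occidentalis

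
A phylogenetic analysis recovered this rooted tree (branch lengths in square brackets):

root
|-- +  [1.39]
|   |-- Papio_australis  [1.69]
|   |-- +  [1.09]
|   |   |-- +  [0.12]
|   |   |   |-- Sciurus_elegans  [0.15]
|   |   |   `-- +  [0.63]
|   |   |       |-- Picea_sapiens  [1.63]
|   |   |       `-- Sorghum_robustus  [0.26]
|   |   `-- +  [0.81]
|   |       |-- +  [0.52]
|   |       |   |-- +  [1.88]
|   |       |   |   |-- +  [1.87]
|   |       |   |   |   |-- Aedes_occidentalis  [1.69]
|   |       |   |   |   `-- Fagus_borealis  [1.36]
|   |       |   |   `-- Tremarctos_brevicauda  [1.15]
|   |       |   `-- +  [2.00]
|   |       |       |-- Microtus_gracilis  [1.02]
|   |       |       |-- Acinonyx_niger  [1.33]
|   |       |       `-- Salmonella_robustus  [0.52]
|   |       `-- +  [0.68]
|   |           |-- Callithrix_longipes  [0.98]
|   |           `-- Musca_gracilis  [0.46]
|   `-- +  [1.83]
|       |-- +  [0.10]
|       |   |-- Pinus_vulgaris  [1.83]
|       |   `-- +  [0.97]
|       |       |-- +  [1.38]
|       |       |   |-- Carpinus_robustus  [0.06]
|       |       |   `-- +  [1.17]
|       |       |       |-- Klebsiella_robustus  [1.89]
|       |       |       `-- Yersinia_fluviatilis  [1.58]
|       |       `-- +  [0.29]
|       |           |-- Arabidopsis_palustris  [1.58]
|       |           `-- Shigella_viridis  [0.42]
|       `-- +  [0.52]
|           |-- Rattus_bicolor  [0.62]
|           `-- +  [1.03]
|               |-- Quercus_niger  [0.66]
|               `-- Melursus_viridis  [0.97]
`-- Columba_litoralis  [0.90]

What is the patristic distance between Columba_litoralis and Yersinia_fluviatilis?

9.32

The path runs Columba_litoralis → … → MRCA → … → Yersinia_fluviatilis; the MRCA is the root of the tree.
Branch lengths along that path: 0.90 + 1.39 + 1.83 + 0.10 + 0.97 + 1.38 + 1.17 + 1.58 = 9.32.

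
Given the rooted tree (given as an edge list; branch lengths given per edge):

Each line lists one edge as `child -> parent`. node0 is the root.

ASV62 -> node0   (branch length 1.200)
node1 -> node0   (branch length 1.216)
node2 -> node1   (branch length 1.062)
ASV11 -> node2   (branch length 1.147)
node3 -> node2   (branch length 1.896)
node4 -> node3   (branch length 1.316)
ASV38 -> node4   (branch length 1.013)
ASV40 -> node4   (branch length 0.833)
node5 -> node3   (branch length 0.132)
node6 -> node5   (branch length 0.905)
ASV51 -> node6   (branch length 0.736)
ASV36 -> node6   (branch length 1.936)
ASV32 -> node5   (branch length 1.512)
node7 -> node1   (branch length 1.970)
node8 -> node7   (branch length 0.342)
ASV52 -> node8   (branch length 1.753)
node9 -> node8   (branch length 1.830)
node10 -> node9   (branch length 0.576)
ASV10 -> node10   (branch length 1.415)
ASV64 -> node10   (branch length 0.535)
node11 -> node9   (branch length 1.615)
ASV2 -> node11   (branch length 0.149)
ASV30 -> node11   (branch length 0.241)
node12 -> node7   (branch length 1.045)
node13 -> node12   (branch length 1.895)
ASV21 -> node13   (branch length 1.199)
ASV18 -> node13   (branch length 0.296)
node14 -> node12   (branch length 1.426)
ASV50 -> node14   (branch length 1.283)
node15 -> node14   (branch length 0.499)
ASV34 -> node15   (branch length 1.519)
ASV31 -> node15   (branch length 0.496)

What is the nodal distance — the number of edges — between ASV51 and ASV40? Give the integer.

5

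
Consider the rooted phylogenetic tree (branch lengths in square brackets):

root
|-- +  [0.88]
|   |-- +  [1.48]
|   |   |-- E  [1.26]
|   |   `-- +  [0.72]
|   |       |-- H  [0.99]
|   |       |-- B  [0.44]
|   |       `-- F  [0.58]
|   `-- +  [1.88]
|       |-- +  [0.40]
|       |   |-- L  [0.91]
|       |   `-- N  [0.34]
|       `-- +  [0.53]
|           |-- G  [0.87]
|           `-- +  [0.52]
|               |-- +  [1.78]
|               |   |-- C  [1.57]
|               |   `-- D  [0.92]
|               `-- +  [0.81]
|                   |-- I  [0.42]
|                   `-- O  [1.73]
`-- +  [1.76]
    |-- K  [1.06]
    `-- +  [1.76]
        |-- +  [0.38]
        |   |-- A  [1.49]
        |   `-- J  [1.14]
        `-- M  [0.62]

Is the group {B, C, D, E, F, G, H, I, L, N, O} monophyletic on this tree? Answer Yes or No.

Yes

The most recent common ancestor of these taxa subtends ((E,(H,B,F)),((L,N),(G,((C,D),(I,O))))).
That clade has exactly 11 tips — every listed taxon and nothing else — so the group is monophyletic.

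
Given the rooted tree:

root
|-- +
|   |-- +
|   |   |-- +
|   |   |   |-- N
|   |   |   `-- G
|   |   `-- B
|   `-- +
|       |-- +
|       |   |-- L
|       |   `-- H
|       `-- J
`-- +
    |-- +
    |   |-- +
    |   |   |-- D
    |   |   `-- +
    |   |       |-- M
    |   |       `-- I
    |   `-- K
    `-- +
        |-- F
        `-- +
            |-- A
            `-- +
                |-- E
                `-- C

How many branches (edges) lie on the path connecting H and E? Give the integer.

9

The MRCA of H and E is the root of the tree.
From H up to that node: 4 branches. From E up to the same node: 5 branches. Total: 4 + 5 = 9.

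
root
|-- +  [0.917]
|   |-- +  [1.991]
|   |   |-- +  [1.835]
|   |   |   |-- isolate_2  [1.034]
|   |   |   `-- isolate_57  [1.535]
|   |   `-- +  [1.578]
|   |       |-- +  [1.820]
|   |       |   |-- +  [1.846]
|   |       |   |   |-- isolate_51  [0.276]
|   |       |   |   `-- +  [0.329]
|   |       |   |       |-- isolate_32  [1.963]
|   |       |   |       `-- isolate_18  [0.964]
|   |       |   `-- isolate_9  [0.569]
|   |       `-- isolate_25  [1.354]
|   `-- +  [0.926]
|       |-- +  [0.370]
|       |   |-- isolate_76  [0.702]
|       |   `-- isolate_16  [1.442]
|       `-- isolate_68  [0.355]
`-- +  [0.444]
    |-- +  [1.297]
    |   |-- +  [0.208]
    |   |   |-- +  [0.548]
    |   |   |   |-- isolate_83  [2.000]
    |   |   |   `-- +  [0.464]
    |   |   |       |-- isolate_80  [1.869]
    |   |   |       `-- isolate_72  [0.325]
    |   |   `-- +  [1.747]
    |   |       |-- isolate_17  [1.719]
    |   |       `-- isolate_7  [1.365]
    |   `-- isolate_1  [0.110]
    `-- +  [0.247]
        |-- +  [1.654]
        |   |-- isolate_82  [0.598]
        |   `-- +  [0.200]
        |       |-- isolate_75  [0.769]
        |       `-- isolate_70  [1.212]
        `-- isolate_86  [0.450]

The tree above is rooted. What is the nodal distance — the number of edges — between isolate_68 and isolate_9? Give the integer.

6

The MRCA of isolate_68 and isolate_9 is the node subtending (((isolate_2,isolate_57),(((isolate_51,(isolate_32,isolate_18)),isolate_9),isolate_25)),((isolate_76,isolate_16),isolate_68)).
From isolate_68 up to that node: 2 branches. From isolate_9 up to the same node: 4 branches. Total: 2 + 4 = 6.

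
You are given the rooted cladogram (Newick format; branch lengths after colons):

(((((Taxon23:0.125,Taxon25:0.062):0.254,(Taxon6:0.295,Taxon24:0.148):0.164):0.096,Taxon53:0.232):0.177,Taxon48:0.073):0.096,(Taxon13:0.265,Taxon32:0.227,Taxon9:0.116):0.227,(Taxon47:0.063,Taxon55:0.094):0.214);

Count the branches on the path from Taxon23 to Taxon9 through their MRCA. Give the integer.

7

The MRCA of Taxon23 and Taxon9 is the root of the tree.
From Taxon23 up to that node: 5 branches. From Taxon9 up to the same node: 2 branches. Total: 5 + 2 = 7.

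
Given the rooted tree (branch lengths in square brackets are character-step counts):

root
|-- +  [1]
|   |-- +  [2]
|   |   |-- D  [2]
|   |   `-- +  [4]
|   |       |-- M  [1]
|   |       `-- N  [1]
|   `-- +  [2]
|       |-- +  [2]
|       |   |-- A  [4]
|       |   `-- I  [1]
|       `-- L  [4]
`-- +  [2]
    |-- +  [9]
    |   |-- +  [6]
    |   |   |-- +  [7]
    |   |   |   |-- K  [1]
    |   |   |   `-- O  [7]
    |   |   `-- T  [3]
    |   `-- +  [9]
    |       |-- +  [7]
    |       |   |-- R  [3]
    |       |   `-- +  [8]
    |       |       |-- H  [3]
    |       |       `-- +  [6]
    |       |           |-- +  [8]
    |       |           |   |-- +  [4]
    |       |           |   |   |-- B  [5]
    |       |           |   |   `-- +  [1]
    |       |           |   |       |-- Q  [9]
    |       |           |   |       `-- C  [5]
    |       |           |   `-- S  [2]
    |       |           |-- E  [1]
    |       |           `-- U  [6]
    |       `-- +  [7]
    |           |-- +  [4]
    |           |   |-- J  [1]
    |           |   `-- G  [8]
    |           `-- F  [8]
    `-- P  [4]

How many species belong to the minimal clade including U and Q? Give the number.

6

The MRCA of U and Q is the node subtending (((B,(Q,C)),S),E,U).
That clade contains 6 terminal taxa: B, C, E, Q, S, U.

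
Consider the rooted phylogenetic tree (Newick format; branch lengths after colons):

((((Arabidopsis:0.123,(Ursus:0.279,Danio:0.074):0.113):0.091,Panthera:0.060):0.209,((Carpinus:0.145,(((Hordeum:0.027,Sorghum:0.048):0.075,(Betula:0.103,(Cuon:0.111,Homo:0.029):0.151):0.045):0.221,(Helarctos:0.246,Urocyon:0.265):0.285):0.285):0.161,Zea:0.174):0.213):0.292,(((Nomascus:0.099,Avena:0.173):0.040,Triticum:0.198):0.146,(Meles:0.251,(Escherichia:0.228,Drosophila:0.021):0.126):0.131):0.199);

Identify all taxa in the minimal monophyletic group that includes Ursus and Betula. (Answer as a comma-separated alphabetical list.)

Arabidopsis, Betula, Carpinus, Cuon, Danio, Helarctos, Homo, Hordeum, Panthera, Sorghum, Urocyon, Ursus, Zea

Tracing Ursus: it sits inside (Ursus,Danio).
Tracing Betula: it sits inside (Betula,(Cuon,Homo)).
The smallest clade enclosing both is (((Arabidopsis,(Ursus,Danio)),Panthera),((Carpinus,(((Hordeum,Sorghum),(Betula,(Cuon,Homo))),(Helarctos,Urocyon))),Zea)); the answer is its 13 terminal taxa in alphabetical order.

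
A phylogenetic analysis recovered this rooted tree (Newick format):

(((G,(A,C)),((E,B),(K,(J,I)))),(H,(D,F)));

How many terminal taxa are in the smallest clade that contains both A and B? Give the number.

8

The MRCA of A and B is the node subtending ((G,(A,C)),((E,B),(K,(J,I)))).
That clade contains 8 terminal taxa: A, B, C, E, G, I, J, K.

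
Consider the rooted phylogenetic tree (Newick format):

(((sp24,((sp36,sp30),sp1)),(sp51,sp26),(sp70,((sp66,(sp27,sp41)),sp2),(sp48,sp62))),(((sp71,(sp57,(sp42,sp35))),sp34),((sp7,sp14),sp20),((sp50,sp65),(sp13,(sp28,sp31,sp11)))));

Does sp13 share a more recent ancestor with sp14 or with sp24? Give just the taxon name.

sp14

The MRCA of sp13 and sp14 subtends (((sp71,(sp57,(sp42,sp35))),sp34),((sp7,sp14),sp20),((sp50,sp65),(sp13,(sp28,sp31,sp11)))) (14 taxa).
The MRCA of sp13 and sp24 is the root, subtending the entire tree (27 taxa).
The first is nested inside the second, so sp13 shares a more recent common ancestor with sp14.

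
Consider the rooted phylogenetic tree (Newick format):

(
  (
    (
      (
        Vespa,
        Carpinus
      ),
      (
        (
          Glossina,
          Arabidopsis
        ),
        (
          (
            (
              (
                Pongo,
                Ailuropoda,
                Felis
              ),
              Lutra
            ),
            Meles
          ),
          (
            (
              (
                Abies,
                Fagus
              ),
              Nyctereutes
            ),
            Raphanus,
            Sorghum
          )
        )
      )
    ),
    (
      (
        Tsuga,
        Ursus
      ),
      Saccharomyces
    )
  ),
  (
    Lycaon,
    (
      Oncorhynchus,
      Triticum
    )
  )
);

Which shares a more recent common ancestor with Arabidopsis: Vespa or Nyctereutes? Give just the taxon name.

The MRCA of Arabidopsis and Nyctereutes subtends ((Glossina,Arabidopsis),((((Pongo,Ailuropoda,Felis),Lutra),Meles),(((Abies,Fagus),Nyctereutes),Raphanus,Sorghum))) (12 taxa).
The MRCA of Arabidopsis and Vespa subtends ((Vespa,Carpinus),((Glossina,Arabidopsis),((((Pongo,Ailuropoda,Felis),Lutra),Meles),(((Abies,Fagus),Nyctereutes),Raphanus,Sorghum)))) (14 taxa).
The first is nested inside the second, so Arabidopsis shares a more recent common ancestor with Nyctereutes.

Nyctereutes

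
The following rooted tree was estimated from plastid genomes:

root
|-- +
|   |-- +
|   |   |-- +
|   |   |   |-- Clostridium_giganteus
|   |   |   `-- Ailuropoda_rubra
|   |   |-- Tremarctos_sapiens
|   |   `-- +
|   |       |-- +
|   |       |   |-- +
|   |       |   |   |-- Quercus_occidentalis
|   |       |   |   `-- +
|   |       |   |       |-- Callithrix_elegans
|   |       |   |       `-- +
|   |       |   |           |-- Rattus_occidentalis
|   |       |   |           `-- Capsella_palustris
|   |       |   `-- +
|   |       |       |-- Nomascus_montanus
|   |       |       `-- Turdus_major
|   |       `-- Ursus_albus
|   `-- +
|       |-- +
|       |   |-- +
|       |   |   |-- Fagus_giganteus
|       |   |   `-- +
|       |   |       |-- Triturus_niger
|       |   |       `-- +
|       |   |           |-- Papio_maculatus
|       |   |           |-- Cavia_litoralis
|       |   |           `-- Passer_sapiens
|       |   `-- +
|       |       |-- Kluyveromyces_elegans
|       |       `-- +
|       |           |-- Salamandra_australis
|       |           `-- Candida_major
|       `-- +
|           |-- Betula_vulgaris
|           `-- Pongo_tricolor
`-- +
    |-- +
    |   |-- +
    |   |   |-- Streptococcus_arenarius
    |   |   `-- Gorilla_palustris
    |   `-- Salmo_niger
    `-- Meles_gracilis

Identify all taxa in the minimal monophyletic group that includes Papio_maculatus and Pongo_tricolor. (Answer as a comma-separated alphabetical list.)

Tracing Papio_maculatus: it sits inside (Papio_maculatus,Cavia_litoralis,Passer_sapiens).
Tracing Pongo_tricolor: it sits inside (Betula_vulgaris,Pongo_tricolor).
The smallest clade enclosing both is (((Fagus_giganteus,(Triturus_niger,(Papio_maculatus,Cavia_litoralis,Passer_sapiens))),(Kluyveromyces_elegans,(Salamandra_australis,Candida_major))),(Betula_vulgaris,Pongo_tricolor)); the answer is its 10 terminal taxa in alphabetical order.

Betula_vulgaris, Candida_major, Cavia_litoralis, Fagus_giganteus, Kluyveromyces_elegans, Papio_maculatus, Passer_sapiens, Pongo_tricolor, Salamandra_australis, Triturus_niger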